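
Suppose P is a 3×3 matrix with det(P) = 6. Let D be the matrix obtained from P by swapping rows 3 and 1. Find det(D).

Swapping two rows multiplies the determinant by −1.
det(D) = (-1)·(6) = -6

|D| = -6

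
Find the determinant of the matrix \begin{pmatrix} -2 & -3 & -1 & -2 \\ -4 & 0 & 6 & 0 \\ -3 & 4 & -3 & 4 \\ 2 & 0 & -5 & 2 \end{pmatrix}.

Expand along row 2 (it has 2 zeros):
  − (-4) · M_21   where M_21 = det([-3 -1 -2; 4 -3 4; 0 -5 2]) = 6
  − (6) · M_23   where M_23 = det([-2 -3 -2; -3 4 4; 2 0 2]) = -42
det = (-1)·(-4)·(6) + (-1)·(6)·(-42) = 276

276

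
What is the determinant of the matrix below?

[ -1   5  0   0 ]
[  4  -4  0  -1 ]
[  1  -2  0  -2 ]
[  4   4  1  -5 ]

-29

Expand along column 3 (it has 3 zeros):
  − (1) · M_43   where M_43 = det([-1 5 0; 4 -4 -1; 1 -2 -2]) = 29
det = (-1)·(1)·(29) = -29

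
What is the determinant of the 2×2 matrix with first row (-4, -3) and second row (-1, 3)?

det = (-4)·3 − (-3)·(-1) = -12 − 3 = -15

-15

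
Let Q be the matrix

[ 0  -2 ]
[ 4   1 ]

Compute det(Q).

det(Q) = 0·1 − (-2)·4 = 0 − (-8) = 8

8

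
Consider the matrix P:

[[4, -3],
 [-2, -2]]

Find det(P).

det(P) = -14

det(P) = 4·(-2) − (-3)·(-2) = -8 − 6 = -14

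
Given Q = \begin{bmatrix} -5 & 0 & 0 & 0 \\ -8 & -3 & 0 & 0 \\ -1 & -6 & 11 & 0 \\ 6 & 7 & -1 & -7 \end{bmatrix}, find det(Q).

Q is lower triangular, so det(Q) is the product of the diagonal entries:
det = (-5) · (-3) · (11) · (-7) = -1155

det(Q) = -1155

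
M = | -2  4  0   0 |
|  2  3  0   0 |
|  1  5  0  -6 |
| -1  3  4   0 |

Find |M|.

M is block lower-triangular with a 2×2 block and a 2×2 block on the diagonal, so its determinant equals the product of the determinants of the diagonal blocks.
det of the 2×2 block = -14
det of the 2×2 block = 24
det = (-14)·(24) = -336

det(M) = -336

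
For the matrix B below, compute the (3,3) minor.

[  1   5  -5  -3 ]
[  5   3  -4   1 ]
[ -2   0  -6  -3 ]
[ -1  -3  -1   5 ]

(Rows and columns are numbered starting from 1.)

Delete row 3 and column 3; the remaining 3×3 submatrix is [1 5 -3; 5 3 1; -1 -3 5].
Its determinant is -76.

-76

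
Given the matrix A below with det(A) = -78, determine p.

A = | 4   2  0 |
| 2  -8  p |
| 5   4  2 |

Expanding along the row containing p, det(A) is linear in p: det(A) = (-6)·p + (-72).
Set (-6)·p + (-72) = -78  ⇒  (-6)·p = -6  ⇒  p = 1.

p = 1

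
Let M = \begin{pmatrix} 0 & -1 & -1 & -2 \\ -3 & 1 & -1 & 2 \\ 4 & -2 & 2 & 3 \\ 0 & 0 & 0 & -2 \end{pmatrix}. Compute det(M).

The determinant is 8.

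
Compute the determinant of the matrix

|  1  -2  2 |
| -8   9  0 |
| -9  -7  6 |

232

Expand along row 2:
  − (-8) · |-2 2; -7 6| = −(-8)·(-12 − (-14)) = 16
  + 9 · |1 2; -9 6| = 9·(6 − (-18)) = 216
Sum: (16) + (216) = 232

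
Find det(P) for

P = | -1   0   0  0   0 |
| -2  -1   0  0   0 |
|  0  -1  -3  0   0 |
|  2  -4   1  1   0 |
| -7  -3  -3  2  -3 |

P is lower triangular, so det(P) is the product of the diagonal entries:
det = (-1) · (-1) · (-3) · (1) · (-3) = 9

The determinant is 9.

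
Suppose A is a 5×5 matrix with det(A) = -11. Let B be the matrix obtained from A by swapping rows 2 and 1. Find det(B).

|B| = 11

Swapping two rows multiplies the determinant by −1.
det(B) = (-1)·(-11) = 11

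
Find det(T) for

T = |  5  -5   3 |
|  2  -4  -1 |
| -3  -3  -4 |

Expand along column 1:
  + 5 · |-4 -1; -3 -4| = 5·(16 − 3) = 65
  − 2 · |-5 3; -3 -4| = −2·(20 − (-9)) = -58
  + (-3) · |-5 3; -4 -1| = (-3)·(5 − (-12)) = -51
Sum: (65) + (-58) + (-51) = -44

-44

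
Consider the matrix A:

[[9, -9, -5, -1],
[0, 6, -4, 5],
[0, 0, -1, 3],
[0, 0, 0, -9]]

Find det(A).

A is upper triangular, so det(A) is the product of the diagonal entries:
det = (9) · (6) · (-1) · (-9) = 486

The determinant is 486.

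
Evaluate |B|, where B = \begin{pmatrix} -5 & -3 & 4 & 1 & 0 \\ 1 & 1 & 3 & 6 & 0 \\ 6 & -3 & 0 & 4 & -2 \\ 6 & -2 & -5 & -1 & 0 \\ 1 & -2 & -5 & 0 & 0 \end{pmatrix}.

The determinant is 1452.

Expand along column 5 (it has 4 zeros):
  + (-2) · M_35   where M_35 = det([-5 -3 4 1; 1 1 3 6; 6 -2 -5 -1; 1 -2 -5 0]) = -726
det = (+1)·(-2)·(-726) = 1452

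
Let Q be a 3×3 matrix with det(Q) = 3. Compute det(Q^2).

9

det(Q^2) = (det Q)^2 = (3)^2 = 9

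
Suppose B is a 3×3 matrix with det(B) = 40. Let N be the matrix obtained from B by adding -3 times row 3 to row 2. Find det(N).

det(N) = 40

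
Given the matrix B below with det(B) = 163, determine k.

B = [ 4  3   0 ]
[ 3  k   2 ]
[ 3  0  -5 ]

k = -5

Expanding along the column containing k, det(B) is linear in k: det(B) = (-20)·k + (63).
Set (-20)·k + (63) = 163  ⇒  (-20)·k = 100  ⇒  k = -5.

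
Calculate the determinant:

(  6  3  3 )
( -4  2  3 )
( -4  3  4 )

Expand along column 1:
  + 6 · |2 3; 3 4| = 6·(8 − 9) = -6
  − (-4) · |3 3; 3 4| = −(-4)·(12 − 9) = 12
  + (-4) · |3 3; 2 3| = (-4)·(9 − 6) = -12
Sum: (-6) + (12) + (-12) = -6

-6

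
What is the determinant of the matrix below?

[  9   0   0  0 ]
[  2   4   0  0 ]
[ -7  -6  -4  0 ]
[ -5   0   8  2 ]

The matrix is lower triangular, so the determinant is the product of the diagonal entries:
det = (9) · (4) · (-4) · (2) = -288

-288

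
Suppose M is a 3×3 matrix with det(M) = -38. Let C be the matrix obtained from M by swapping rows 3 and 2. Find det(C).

Swapping two rows multiplies the determinant by −1.
det(C) = (-1)·(-38) = 38

38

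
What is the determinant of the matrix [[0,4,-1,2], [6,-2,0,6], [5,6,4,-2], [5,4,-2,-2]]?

Expand along row 1 (it has 1 zero):
  − (4) · M_12   where M_12 = det([6 0 6; 5 4 -2; 5 -2 -2]) = -252
  + (-1) · M_13   where M_13 = det([6 -2 6; 5 6 -2; 5 4 -2]) = -84
  − (2) · M_14   where M_14 = det([6 -2 0; 5 6 4; 5 4 -2]) = -228
det = (-1)·(4)·(-252) + (+1)·(-1)·(-84) + (-1)·(2)·(-228) = 1548

1548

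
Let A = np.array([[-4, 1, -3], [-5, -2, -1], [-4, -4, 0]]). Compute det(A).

Expand along column 3:
  + (-3) · |-5 -2; -4 -4| = (-3)·(20 − 8) = -36
  − (-1) · |-4 1; -4 -4| = −(-1)·(16 − (-4)) = 20
Sum: (-36) + (20) = -16

det(A) = -16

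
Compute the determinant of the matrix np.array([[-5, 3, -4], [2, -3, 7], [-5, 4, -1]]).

The determinant is 54.

Expand along row 1:
  + (-5) · |-3 7; 4 -1| = (-5)·(3 − 28) = 125
  − 3 · |2 7; -5 -1| = −3·(-2 − (-35)) = -99
  + (-4) · |2 -3; -5 4| = (-4)·(8 − 15) = 28
Sum: (125) + (-99) + (28) = 54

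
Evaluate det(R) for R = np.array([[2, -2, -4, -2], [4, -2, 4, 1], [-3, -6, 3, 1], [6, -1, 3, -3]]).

|R| = -708

Expand along row 1:
  + (2) · M_11   where M_11 = det([-2 4 1; -6 3 1; -1 3 -3]) = -67
  − (-2) · M_12   where M_12 = det([4 4 1; -3 3 1; 6 3 -3]) = -87
  + (-4) · M_13   where M_13 = det([4 -2 1; -3 -6 1; 6 -1 -3]) = 121
  − (-2) · M_14   where M_14 = det([4 -2 4; -3 -6 3; 6 -1 3]) = 42
det = (+1)·(2)·(-67) + (-1)·(-2)·(-87) + (+1)·(-4)·(121) + (-1)·(-2)·(42) = -708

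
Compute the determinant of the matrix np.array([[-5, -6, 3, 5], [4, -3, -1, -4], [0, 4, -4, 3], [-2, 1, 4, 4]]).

Expand along row 3 (it has 1 zero):
  − (4) · M_32   where M_32 = det([-5 3 5; 4 -1 -4; -2 4 4]) = -14
  + (-4) · M_33   where M_33 = det([-5 -6 5; 4 -3 -4; -2 1 4]) = 78
  − (3) · M_34   where M_34 = det([-5 -6 3; 4 -3 -1; -2 1 4]) = 133
det = (-1)·(4)·(-14) + (+1)·(-4)·(78) + (-1)·(3)·(133) = -655

The determinant is -655.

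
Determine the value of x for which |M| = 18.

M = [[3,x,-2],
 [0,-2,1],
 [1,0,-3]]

x = 4

Expanding along the row containing x, det(M) is linear in x: det(M) = (1)·x + (14).
Set (1)·x + (14) = 18  ⇒  (1)·x = 4  ⇒  x = 4.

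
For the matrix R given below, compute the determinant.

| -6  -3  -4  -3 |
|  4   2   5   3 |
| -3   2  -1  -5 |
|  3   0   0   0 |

Expand along row 4 (it has 3 zeros):
  − (3) · M_41   where M_41 = det([-3 -4 -3; 2 5 3; 2 -1 -5]) = 38
det = (-1)·(3)·(38) = -114

-114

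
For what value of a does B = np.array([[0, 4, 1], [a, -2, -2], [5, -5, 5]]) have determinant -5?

Expanding along the column containing a, det(B) is linear in a: det(B) = (-25)·a + (-30).
Set (-25)·a + (-30) = -5  ⇒  (-25)·a = 25  ⇒  a = -1.

a = -1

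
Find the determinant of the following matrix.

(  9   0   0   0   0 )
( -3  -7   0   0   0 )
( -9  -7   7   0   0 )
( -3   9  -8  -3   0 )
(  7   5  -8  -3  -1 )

The matrix is lower triangular, so the determinant is the product of the diagonal entries:
det = (9) · (-7) · (7) · (-3) · (-1) = -1323

-1323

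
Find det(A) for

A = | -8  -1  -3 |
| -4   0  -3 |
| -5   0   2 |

The determinant is -23.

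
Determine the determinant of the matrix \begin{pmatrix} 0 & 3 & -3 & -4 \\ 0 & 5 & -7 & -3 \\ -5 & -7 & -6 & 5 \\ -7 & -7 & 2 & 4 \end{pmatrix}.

748

Expand along column 1 (it has 2 zeros):
  + (-5) · M_31   where M_31 = det([3 -3 -4; 5 -7 -3; -7 2 4]) = 87
  − (-7) · M_41   where M_41 = det([3 -3 -4; 5 -7 -3; -7 -6 5]) = 169
det = (+1)·(-5)·(87) + (-1)·(-7)·(169) = 748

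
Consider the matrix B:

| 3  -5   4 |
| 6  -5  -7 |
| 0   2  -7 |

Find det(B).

-15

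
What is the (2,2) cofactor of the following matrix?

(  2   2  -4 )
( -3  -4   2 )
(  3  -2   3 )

18

Delete row 2 and column 2; the remaining 2×2 submatrix is [2 -4; 3 3].
Its determinant is 2·3 − (-4)·3 = 18.
The cofactor carries sign (−1)^(2+2) = +1, so C_{2,2} = +(18) = 18.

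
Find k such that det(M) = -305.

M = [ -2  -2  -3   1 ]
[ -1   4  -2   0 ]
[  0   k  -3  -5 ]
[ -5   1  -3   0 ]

Expanding along the column containing k, det(M) is linear in k: det(M) = (7)·k + (-312).
Set (7)·k + (-312) = -305  ⇒  (7)·k = 7  ⇒  k = 1.

1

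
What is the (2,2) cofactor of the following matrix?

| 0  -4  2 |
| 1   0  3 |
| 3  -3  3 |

Delete row 2 and column 2; the remaining 2×2 submatrix is [0 2; 3 3].
Its determinant is 0·3 − 2·3 = -6.
The cofactor carries sign (−1)^(2+2) = +1, so C_{2,2} = +(-6) = -6.

-6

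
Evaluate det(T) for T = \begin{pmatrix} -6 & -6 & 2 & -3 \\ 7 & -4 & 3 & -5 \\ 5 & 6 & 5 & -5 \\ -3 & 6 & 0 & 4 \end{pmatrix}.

|T| = 1150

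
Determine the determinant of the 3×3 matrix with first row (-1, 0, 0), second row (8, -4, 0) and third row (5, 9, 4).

The matrix is lower triangular, so the determinant is the product of the diagonal entries:
det = (-1) · (-4) · (4) = 16

16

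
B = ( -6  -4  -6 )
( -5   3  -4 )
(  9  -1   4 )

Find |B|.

Expand along column 1:
  + (-6) · |3 -4; -1 4| = (-6)·(12 − 4) = -48
  − (-5) · |-4 -6; -1 4| = −(-5)·(-16 − 6) = -110
  + 9 · |-4 -6; 3 -4| = 9·(16 − (-18)) = 306
Sum: (-48) + (-110) + (306) = 148

The determinant is 148.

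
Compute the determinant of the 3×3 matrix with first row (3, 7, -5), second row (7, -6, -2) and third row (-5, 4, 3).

The determinant is -97.

Expand along row 1:
  + 3 · |-6 -2; 4 3| = 3·(-18 − (-8)) = -30
  − 7 · |7 -2; -5 3| = −7·(21 − 10) = -77
  + (-5) · |7 -6; -5 4| = (-5)·(28 − 30) = 10
Sum: (-30) + (-77) + (10) = -97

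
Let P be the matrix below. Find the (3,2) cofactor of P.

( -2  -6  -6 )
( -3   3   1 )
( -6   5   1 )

The cofactor is 20.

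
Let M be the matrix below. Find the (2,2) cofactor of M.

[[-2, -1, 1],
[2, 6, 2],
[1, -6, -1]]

Delete row 2 and column 2; the remaining 2×2 submatrix is [-2 1; 1 -1].
Its determinant is (-2)·(-1) − 1·1 = 1.
The cofactor carries sign (−1)^(2+2) = +1, so C_{2,2} = +(1) = 1.

1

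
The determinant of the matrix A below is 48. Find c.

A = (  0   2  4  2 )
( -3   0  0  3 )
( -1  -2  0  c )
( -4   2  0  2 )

Expanding along the column containing c, det(A) is linear in c: det(A) = (24)·c + (-72).
Set (24)·c + (-72) = 48  ⇒  (24)·c = 120  ⇒  c = 5.

c = 5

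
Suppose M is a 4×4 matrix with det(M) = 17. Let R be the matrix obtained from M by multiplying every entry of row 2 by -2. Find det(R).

|R| = -34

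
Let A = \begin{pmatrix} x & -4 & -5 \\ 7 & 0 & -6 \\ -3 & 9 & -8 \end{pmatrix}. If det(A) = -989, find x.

Expanding along the column containing x, det(A) is linear in x: det(A) = (54)·x + (-611).
Set (54)·x + (-611) = -989  ⇒  (54)·x = -378  ⇒  x = -7.

x = -7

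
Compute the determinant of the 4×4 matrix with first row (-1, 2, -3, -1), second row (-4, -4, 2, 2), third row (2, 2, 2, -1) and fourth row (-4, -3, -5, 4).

The determinant is 90.

Expand along row 1:
  + (-1) · M_11   where M_11 = det([-4 2 2; 2 2 -1; -3 -5 4]) = -30
  − (2) · M_12   where M_12 = det([-4 2 2; 2 2 -1; -4 -5 4]) = -24
  + (-3) · M_13   where M_13 = det([-4 -4 2; 2 2 -1; -4 -3 4]) = 0
  − (-1) · M_14   where M_14 = det([-4 -4 2; 2 2 2; -4 -3 -5]) = 12
det = (+1)·(-1)·(-30) + (-1)·(2)·(-24) + (+1)·(-3)·(0) + (-1)·(-1)·(12) = 90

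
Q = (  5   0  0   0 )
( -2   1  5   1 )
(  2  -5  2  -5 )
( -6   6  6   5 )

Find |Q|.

Expand along row 1 (it has 3 zeros):
  + (5) · M_11   where M_11 = det([1 5 1; -5 2 -5; 6 6 5]) = -27
det = (+1)·(5)·(-27) = -135

det(Q) = -135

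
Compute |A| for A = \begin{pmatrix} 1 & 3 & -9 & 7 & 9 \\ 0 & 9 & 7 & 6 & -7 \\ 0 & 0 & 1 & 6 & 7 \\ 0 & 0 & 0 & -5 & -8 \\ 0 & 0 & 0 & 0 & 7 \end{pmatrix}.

det(A) = -315

A is upper triangular, so det(A) is the product of the diagonal entries:
det = (1) · (9) · (1) · (-5) · (7) = -315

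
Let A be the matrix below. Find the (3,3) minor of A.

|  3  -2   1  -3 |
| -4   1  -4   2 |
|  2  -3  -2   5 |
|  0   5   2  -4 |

50

Delete row 3 and column 3; the remaining 3×3 submatrix is [3 -2 -3; -4 1 2; 0 5 -4].
Its determinant is 50.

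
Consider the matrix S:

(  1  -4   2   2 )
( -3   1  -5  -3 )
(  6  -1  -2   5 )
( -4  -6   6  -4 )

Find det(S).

Expand along row 1:
  + (1) · M_11   where M_11 = det([1 -5 -3; -1 -2 5; -6 6 -4]) = 202
  − (-4) · M_12   where M_12 = det([-3 -5 -3; 6 -2 5; -4 6 -4]) = -38
  + (2) · M_13   where M_13 = det([-3 1 -3; 6 -1 5; -4 -6 -4]) = 22
  − (2) · M_14   where M_14 = det([-3 1 -5; 6 -1 -2; -4 -6 6]) = 226
det = (+1)·(1)·(202) + (-1)·(-4)·(-38) + (+1)·(2)·(22) + (-1)·(2)·(226) = -358

det(S) = -358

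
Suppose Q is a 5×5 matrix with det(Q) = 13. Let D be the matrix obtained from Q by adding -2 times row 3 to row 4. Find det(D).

det(D) = 13

Adding a multiple of one row to another leaves the determinant unchanged.
det(D) = (1)·(13) = 13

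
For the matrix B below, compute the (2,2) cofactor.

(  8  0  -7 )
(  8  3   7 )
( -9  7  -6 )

-111

Delete row 2 and column 2; the remaining 2×2 submatrix is [8 -7; -9 -6].
Its determinant is 8·(-6) − (-7)·(-9) = -111.
The cofactor carries sign (−1)^(2+2) = +1, so C_{2,2} = +(-111) = -111.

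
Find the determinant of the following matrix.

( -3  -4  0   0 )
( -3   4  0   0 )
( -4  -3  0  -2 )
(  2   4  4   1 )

The matrix is block lower-triangular with a 2×2 block and a 2×2 block on the diagonal, so its determinant equals the product of the determinants of the diagonal blocks.
det of the 2×2 block = -24
det of the 2×2 block = 8
det = (-24)·(8) = -192

-192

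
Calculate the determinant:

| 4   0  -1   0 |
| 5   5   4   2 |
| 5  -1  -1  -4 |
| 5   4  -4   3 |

Expand along row 1 (it has 2 zeros):
  + (4) · M_11   where M_11 = det([5 4 2; -1 -1 -4; 4 -4 3]) = -131
  + (-1) · M_13   where M_13 = det([5 5 2; 5 -1 -4; 5 4 3]) = -60
det = (+1)·(4)·(-131) + (+1)·(-1)·(-60) = -464

-464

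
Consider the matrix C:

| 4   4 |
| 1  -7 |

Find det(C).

det(C) = 4·(-7) − 4·1 = -28 − 4 = -32

-32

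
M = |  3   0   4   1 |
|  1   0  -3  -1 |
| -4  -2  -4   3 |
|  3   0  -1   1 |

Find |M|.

The determinant is -40.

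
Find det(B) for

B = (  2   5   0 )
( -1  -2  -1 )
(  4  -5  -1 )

Expand along column 3:
  − (-1) · |2 5; 4 -5| = −(-1)·(-10 − 20) = -30
  + (-1) · |2 5; -1 -2| = (-1)·(-4 − (-5)) = -1
Sum: (-30) + (-1) = -31

det(B) = -31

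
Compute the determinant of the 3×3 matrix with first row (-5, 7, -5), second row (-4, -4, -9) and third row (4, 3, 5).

The determinant is -167.

Expand along row 1:
  + (-5) · |-4 -9; 3 5| = (-5)·(-20 − (-27)) = -35
  − 7 · |-4 -9; 4 5| = −7·(-20 − (-36)) = -112
  + (-5) · |-4 -4; 4 3| = (-5)·(-12 − (-16)) = -20
Sum: (-35) + (-112) + (-20) = -167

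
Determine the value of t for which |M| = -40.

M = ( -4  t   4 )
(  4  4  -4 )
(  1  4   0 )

t = 6

Expanding along the row containing t, det(M) is linear in t: det(M) = (-4)·t + (-16).
Set (-4)·t + (-16) = -40  ⇒  (-4)·t = -24  ⇒  t = 6.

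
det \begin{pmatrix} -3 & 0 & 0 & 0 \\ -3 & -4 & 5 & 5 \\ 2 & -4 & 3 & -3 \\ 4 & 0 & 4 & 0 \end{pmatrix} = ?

Expand along row 1 (it has 3 zeros):
  + (-3) · M_11   where M_11 = det([-4 5 5; -4 3 -3; 0 4 0]) = -128
det = (+1)·(-3)·(-128) = 384

The determinant is 384.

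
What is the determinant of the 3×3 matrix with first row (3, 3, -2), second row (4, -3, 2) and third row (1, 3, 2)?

-84

Expand along column 1:
  + 3 · |-3 2; 3 2| = 3·(-6 − 6) = -36
  − 4 · |3 -2; 3 2| = −4·(6 − (-6)) = -48
  + 1 · |3 -2; -3 2| = 1·(6 − 6) = 0
Sum: (-36) + (-48) + (0) = -84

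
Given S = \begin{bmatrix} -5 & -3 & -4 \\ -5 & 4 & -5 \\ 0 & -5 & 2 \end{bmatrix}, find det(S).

Expand along row 3:
  − (-5) · |-5 -4; -5 -5| = −(-5)·(25 − 20) = 25
  + 2 · |-5 -3; -5 4| = 2·(-20 − 15) = -70
Sum: (25) + (-70) = -45

The determinant is -45.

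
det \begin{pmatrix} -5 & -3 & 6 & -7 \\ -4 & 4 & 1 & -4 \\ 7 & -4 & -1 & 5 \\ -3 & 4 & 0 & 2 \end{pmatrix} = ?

The determinant is -371.

Expand along row 4 (it has 1 zero):
  − (-3) · M_41   where M_41 = det([-3 6 -7; 4 1 -4; -4 -1 5]) = -27
  + (4) · M_42   where M_42 = det([-5 6 -7; -4 1 -4; 7 -1 5]) = -32
  + (2) · M_44   where M_44 = det([-5 -3 6; -4 4 1; 7 -4 -1]) = -81
det = (-1)·(-3)·(-27) + (+1)·(4)·(-32) + (+1)·(2)·(-81) = -371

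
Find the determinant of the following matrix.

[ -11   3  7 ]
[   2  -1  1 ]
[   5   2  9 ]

145

Expand along row 1:
  + (-11) · |-1 1; 2 9| = (-11)·(-9 − 2) = 121
  − 3 · |2 1; 5 9| = −3·(18 − 5) = -39
  + 7 · |2 -1; 5 2| = 7·(4 − (-5)) = 63
Sum: (121) + (-39) + (63) = 145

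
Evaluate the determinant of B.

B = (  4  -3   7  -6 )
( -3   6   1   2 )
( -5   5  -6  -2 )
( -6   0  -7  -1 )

Expand along row 4 (it has 1 zero):
  − (-6) · M_41   where M_41 = det([-3 7 -6; 6 1 2; 5 -6 -2]) = 370
  − (-7) · M_43   where M_43 = det([4 -3 -6; -3 6 2; -5 5 -2]) = -130
  + (-1) · M_44   where M_44 = det([4 -3 7; -3 6 1; -5 5 -6]) = 10
det = (-1)·(-6)·(370) + (-1)·(-7)·(-130) + (+1)·(-1)·(10) = 1300

1300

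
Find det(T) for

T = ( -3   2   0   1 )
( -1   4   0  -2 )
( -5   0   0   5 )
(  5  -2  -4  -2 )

|T| = -40

Expand along column 3 (it has 3 zeros):
  − (-4) · M_43   where M_43 = det([-3 2 1; -1 4 -2; -5 0 5]) = -10
det = (-1)·(-4)·(-10) = -40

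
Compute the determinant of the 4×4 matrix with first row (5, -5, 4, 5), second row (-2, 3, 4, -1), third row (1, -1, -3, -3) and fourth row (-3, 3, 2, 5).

The determinant is -64.

Expand along row 1:
  + (5) · M_11   where M_11 = det([3 4 -1; -1 -3 -3; 3 2 5]) = -50
  − (-5) · M_12   where M_12 = det([-2 4 -1; 1 -3 -3; -3 2 5]) = 41
  + (4) · M_13   where M_13 = det([-2 3 -1; 1 -1 -3; -3 3 5]) = 4
  − (5) · M_14   where M_14 = det([-2 3 4; 1 -1 -3; -3 3 2]) = 7
det = (+1)·(5)·(-50) + (-1)·(-5)·(41) + (+1)·(4)·(4) + (-1)·(5)·(7) = -64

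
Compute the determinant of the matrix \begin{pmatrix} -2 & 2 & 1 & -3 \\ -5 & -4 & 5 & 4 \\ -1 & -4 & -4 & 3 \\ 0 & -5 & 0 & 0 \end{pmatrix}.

630

Expand along row 4 (it has 3 zeros):
  + (-5) · M_42   where M_42 = det([-2 1 -3; -5 5 4; -1 -4 3]) = -126
det = (+1)·(-5)·(-126) = 630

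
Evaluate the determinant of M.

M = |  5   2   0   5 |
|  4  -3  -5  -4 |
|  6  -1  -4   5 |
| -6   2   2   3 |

-305

Expand along row 1 (it has 1 zero):
  + (5) · M_11   where M_11 = det([-3 -5 -4; -1 -4 5; 2 2 3]) = -23
  − (2) · M_12   where M_12 = det([4 -5 -4; 6 -4 5; -6 2 3]) = 200
  − (5) · M_14   where M_14 = det([4 -3 -5; 6 -1 -4; -6 2 2]) = -42
det = (+1)·(5)·(-23) + (-1)·(2)·(200) + (-1)·(5)·(-42) = -305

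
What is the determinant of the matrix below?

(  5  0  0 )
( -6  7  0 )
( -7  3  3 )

105

The matrix is lower triangular, so the determinant is the product of the diagonal entries:
det = (5) · (7) · (3) = 105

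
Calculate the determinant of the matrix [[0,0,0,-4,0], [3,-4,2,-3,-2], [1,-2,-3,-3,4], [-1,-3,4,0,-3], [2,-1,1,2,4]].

Expand along row 1 (it has 4 zeros):
  − (-4) · M_14   where M_14 = det([3 -4 2 -2; 1 -2 -3 4; -1 -3 4 -3; 2 -1 1 4]) = -323
det = (-1)·(-4)·(-323) = -1292

-1292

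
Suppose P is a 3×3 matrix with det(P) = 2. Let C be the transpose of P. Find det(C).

det(Pᵀ) = det(P).
det(C) = (1)·(2) = 2

The determinant is 2.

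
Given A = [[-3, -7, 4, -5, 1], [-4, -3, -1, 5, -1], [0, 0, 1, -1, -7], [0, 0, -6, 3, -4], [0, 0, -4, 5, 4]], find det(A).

A is block upper-triangular with a 2×2 block and a 3×3 block on the diagonal, so its determinant equals the product of the determinants of the diagonal blocks.
det of the 2×2 block = -19
det of the 3×3 block = 118
det = (-19)·(118) = -2242

|A| = -2242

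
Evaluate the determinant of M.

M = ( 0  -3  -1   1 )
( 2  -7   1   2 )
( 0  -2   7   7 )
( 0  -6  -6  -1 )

Expand along column 1 (it has 3 zeros):
  − (2) · M_21   where M_21 = det([-3 -1 1; -2 7 7; -6 -6 -1]) = -7
det = (-1)·(2)·(-7) = 14

det(M) = 14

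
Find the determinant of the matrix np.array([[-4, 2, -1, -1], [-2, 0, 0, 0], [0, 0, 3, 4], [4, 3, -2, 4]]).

74

Expand along row 2 (it has 3 zeros):
  − (-2) · M_21   where M_21 = det([2 -1 -1; 0 3 4; 3 -2 4]) = 37
det = (-1)·(-2)·(37) = 74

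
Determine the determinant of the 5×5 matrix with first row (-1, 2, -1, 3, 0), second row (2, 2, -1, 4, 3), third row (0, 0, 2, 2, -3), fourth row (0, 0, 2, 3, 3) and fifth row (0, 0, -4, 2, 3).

468

The matrix is block upper-triangular with a 2×2 block and a 3×3 block on the diagonal, so its determinant equals the product of the determinants of the diagonal blocks.
det of the 2×2 block = -6
det of the 3×3 block = -78
det = (-6)·(-78) = 468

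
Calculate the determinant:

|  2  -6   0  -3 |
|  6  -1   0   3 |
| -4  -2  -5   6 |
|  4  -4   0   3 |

Expand along column 3 (it has 3 zeros):
  + (-5) · M_33   where M_33 = det([2 -6 -3; 6 -1 3; 4 -4 3]) = 114
det = (+1)·(-5)·(114) = -570

The determinant is -570.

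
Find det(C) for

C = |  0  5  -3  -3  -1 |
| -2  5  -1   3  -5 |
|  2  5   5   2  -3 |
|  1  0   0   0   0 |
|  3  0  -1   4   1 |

790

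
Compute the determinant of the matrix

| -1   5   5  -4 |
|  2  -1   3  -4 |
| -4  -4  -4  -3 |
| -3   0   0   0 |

The determinant is -372.

Expand along row 4 (it has 3 zeros):
  − (-3) · M_41   where M_41 = det([5 5 -4; -1 3 -4; -4 -4 -3]) = -124
det = (-1)·(-3)·(-124) = -372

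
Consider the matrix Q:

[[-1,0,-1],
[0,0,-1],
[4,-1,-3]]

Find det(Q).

Expand along column 2:
  − (-1) · |-1 -1; 0 -1| = −(-1)·(1 − 0) = 1

det(Q) = 1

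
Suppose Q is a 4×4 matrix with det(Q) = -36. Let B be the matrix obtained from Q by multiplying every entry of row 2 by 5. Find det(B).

Scaling one row by 5 multiplies the determinant by 5.
det(B) = (5)·(-36) = -180

-180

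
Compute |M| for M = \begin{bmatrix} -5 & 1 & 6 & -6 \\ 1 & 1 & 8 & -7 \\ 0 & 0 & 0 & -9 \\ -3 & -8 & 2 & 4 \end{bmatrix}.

Expand along row 3 (it has 3 zeros):
  − (-9) · M_34   where M_34 = det([-5 1 6; 1 1 8; -3 -8 2]) = -386
det = (-1)·(-9)·(-386) = -3474

-3474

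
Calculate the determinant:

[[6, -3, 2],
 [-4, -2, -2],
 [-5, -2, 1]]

-82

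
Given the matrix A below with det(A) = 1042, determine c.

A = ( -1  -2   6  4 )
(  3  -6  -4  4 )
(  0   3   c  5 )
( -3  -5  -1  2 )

Expanding along the row containing c, det(A) is linear in c: det(A) = (-104)·c + (1562).
Set (-104)·c + (1562) = 1042  ⇒  (-104)·c = -520  ⇒  c = 5.

5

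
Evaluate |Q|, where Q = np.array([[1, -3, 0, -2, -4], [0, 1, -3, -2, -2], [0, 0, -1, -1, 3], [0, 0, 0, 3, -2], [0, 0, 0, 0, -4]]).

Q is upper triangular, so det(Q) is the product of the diagonal entries:
det = (1) · (1) · (-1) · (3) · (-4) = 12

12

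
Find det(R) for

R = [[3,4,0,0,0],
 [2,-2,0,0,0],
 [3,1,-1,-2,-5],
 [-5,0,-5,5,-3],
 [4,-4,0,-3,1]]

1134

R is block lower-triangular with a 2×2 block and a 3×3 block on the diagonal, so its determinant equals the product of the determinants of the diagonal blocks.
det of the 2×2 block = -14
det of the 3×3 block = -81
det = (-14)·(-81) = 1134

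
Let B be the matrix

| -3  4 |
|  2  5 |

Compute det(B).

det(B) = -23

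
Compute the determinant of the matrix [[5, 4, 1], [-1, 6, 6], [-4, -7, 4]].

The determinant is 281.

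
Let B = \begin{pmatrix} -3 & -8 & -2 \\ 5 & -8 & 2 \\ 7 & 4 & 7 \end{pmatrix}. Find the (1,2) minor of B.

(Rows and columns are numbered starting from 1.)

Delete row 1 and column 2; the remaining 2×2 submatrix is [5 2; 7 7].
Its determinant is 5·7 − 2·7 = 21.

The minor is 21.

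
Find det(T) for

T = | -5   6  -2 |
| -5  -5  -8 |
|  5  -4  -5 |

det(T) = -445

Expand along row 1:
  + (-5) · |-5 -8; -4 -5| = (-5)·(25 − 32) = 35
  − 6 · |-5 -8; 5 -5| = −6·(25 − (-40)) = -390
  + (-2) · |-5 -5; 5 -4| = (-2)·(20 − (-25)) = -90
Sum: (35) + (-390) + (-90) = -445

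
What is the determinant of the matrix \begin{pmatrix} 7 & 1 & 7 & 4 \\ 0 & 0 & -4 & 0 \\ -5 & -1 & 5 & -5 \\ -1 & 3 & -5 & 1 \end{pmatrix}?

Expand along row 2 (it has 3 zeros):
  − (-4) · M_23   where M_23 = det([7 1 4; -5 -1 -5; -1 3 1]) = 44
det = (-1)·(-4)·(44) = 176

The determinant is 176.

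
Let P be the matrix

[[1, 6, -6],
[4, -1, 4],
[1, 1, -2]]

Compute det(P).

Expand along row 1:
  + 1 · |-1 4; 1 -2| = 1·(2 − 4) = -2
  − 6 · |4 4; 1 -2| = −6·(-8 − 4) = 72
  + (-6) · |4 -1; 1 1| = (-6)·(4 − (-1)) = -30
Sum: (-2) + (72) + (-30) = 40

40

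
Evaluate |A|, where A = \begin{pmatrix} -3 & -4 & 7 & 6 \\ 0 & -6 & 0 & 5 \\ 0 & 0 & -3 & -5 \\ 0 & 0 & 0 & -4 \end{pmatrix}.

216

A is upper triangular, so det(A) is the product of the diagonal entries:
det = (-3) · (-6) · (-3) · (-4) = 216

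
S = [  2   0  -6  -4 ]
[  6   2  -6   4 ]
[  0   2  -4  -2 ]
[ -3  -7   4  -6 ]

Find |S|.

det(S) = -152

Expand along row 1 (it has 1 zero):
  + (2) · M_11   where M_11 = det([2 -6 4; 2 -4 -2; -7 4 -6]) = -172
  + (-6) · M_13   where M_13 = det([6 2 4; 0 2 -2; -3 -7 -6]) = -120
  − (-4) · M_14   where M_14 = det([6 2 -6; 0 2 -4; -3 -7 4]) = -132
det = (+1)·(2)·(-172) + (+1)·(-6)·(-120) + (-1)·(-4)·(-132) = -152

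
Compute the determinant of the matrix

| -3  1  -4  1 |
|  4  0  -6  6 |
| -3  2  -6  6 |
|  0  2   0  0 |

Expand along row 4 (it has 3 zeros):
  + (2) · M_42   where M_42 = det([-3 -4 1; 4 -6 6; -3 -6 6]) = 126
det = (+1)·(2)·(126) = 252

The determinant is 252.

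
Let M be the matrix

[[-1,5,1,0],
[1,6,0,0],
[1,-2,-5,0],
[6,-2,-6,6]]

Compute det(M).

282

Expand along column 4 (it has 3 zeros):
  + (6) · M_44   where M_44 = det([-1 5 1; 1 6 0; 1 -2 -5]) = 47
det = (+1)·(6)·(47) = 282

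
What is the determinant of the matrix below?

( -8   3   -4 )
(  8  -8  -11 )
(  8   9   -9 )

The determinant is -1960.

Expand along row 1:
  + (-8) · |-8 -11; 9 -9| = (-8)·(72 − (-99)) = -1368
  − 3 · |8 -11; 8 -9| = −3·(-72 − (-88)) = -48
  + (-4) · |8 -8; 8 9| = (-4)·(72 − (-64)) = -544
Sum: (-1368) + (-48) + (-544) = -1960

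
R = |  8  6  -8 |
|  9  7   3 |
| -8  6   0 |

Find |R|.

det(R) = -1168

Expand along column 3:
  + (-8) · |9 7; -8 6| = (-8)·(54 − (-56)) = -880
  − 3 · |8 6; -8 6| = −3·(48 − (-48)) = -288
Sum: (-880) + (-288) = -1168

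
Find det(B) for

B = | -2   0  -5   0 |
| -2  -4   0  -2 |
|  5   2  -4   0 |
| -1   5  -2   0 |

The determinant is 334.

Expand along column 4 (it has 3 zeros):
  + (-2) · M_24   where M_24 = det([-2 0 -5; 5 2 -4; -1 5 -2]) = -167
det = (+1)·(-2)·(-167) = 334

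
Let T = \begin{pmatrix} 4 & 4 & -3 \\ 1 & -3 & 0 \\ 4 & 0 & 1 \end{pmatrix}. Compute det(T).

|T| = -52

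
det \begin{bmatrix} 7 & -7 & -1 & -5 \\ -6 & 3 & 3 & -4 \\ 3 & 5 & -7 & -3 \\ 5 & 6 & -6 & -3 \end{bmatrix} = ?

Expand along row 1:
  + (7) · M_11   where M_11 = det([3 3 -4; 5 -7 -3; 6 -6 -3]) = -48
  − (-7) · M_12   where M_12 = det([-6 3 -4; 3 -7 -3; 5 -6 -3]) = -104
  + (-1) · M_13   where M_13 = det([-6 3 -4; 3 5 -3; 5 6 -3]) = -8
  − (-5) · M_14   where M_14 = det([-6 3 3; 3 5 -7; 5 6 -6]) = -144
det = (+1)·(7)·(-48) + (-1)·(-7)·(-104) + (+1)·(-1)·(-8) + (-1)·(-5)·(-144) = -1776

-1776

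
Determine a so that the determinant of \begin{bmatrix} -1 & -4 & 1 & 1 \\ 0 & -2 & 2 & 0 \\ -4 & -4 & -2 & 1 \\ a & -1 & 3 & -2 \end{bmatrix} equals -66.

a = 9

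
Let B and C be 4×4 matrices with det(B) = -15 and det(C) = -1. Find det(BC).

|BC| = 15

det(BC) = det(B)·det(C) = (-15)·(-1) = 15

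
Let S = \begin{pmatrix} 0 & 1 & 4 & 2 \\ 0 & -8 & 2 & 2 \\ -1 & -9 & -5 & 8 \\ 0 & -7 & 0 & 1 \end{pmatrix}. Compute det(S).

Expand along column 1 (it has 3 zeros):
  + (-1) · M_31   where M_31 = det([1 4 2; -8 2 2; -7 0 1]) = 6
det = (+1)·(-1)·(6) = -6

-6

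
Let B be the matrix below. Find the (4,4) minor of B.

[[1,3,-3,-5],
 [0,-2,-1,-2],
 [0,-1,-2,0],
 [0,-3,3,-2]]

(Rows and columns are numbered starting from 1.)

The minor is 3.

Delete row 4 and column 4; the remaining 3×3 submatrix is [1 3 -3; 0 -2 -1; 0 -1 -2].
Its determinant is 3.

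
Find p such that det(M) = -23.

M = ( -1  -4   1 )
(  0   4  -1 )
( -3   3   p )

5

Expanding along the row containing p, det(M) is linear in p: det(M) = (-4)·p + (-3).
Set (-4)·p + (-3) = -23  ⇒  (-4)·p = -20  ⇒  p = 5.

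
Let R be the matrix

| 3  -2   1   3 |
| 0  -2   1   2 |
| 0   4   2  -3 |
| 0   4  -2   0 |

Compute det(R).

The determinant is -96.

Expand along column 1 (it has 3 zeros):
  + (3) · M_11   where M_11 = det([-2 1 2; 4 2 -3; 4 -2 0]) = -32
det = (+1)·(3)·(-32) = -96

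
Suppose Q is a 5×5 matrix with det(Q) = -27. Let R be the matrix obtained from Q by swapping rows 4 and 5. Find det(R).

Swapping two rows multiplies the determinant by −1.
det(R) = (-1)·(-27) = 27

det(R) = 27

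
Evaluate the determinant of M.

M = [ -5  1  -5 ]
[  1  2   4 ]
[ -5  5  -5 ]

det(M) = 60

Expand along row 1:
  + (-5) · |2 4; 5 -5| = (-5)·(-10 − 20) = 150
  − 1 · |1 4; -5 -5| = −1·(-5 − (-20)) = -15
  + (-5) · |1 2; -5 5| = (-5)·(5 − (-10)) = -75
Sum: (150) + (-15) + (-75) = 60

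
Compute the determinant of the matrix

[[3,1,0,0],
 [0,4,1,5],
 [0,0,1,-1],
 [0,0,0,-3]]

The matrix is upper triangular, so the determinant is the product of the diagonal entries:
det = (3) · (4) · (1) · (-3) = -36

-36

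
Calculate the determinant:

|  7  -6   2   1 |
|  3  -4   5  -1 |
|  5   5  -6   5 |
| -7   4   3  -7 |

820

Expand along row 1:
  + (7) · M_11   where M_11 = det([-4 5 -1; 5 -6 5; 4 3 -7]) = 128
  − (-6) · M_12   where M_12 = det([3 5 -1; 5 -6 5; -7 3 -7]) = 108
  + (2) · M_13   where M_13 = det([3 -4 -1; 5 5 5; -7 4 -7]) = -220
  − (1) · M_14   where M_14 = det([3 -4 5; 5 5 -6; -7 4 3]) = 284
det = (+1)·(7)·(128) + (-1)·(-6)·(108) + (+1)·(2)·(-220) + (-1)·(1)·(284) = 820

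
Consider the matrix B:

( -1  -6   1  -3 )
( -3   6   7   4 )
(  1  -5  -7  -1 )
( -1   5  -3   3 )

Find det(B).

Expand along row 1:
  + (-1) · M_11   where M_11 = det([6 7 4; -5 -7 -1; 5 -3 3]) = 126
  − (-6) · M_12   where M_12 = det([-3 7 4; 1 -7 -1; -1 -3 3]) = 18
  + (1) · M_13   where M_13 = det([-3 6 4; 1 -5 -1; -1 5 3]) = 18
  − (-3) · M_14   where M_14 = det([-3 6 7; 1 -5 -7; -1 5 -3]) = -90
det = (+1)·(-1)·(126) + (-1)·(-6)·(18) + (+1)·(1)·(18) + (-1)·(-3)·(-90) = -270

|B| = -270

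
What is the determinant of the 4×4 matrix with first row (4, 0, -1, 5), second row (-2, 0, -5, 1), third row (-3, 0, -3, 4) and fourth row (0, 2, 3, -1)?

-236

Expand along column 2 (it has 3 zeros):
  + (2) · M_42   where M_42 = det([4 -1 5; -2 -5 1; -3 -3 4]) = -118
det = (+1)·(2)·(-118) = -236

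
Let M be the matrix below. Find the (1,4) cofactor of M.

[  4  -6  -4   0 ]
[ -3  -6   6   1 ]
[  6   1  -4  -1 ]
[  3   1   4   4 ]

Delete row 1 and column 4; the remaining 3×3 submatrix is [-3 -6 6; 6 1 -4; 3 1 4].
Its determinant is 210.
The cofactor carries sign (−1)^(1+4) = −1, so C_{1,4} = −(210) = -210.

-210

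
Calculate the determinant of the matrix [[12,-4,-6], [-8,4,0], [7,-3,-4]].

Expand along column 3:
  + (-6) · |-8 4; 7 -3| = (-6)·(24 − 28) = 24
  + (-4) · |12 -4; -8 4| = (-4)·(48 − 32) = -64
Sum: (24) + (-64) = -40

-40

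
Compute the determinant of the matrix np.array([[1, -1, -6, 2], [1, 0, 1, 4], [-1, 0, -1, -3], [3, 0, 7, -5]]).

Expand along column 2 (it has 3 zeros):
  − (-1) · M_12   where M_12 = det([1 1 4; -1 -1 -3; 3 7 -5]) = -4
det = (-1)·(-1)·(-4) = -4

-4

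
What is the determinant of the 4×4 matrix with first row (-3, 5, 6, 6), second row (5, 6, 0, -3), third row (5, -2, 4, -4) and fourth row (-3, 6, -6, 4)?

-562

Expand along row 2 (it has 1 zero):
  − (5) · M_21   where M_21 = det([5 6 6; -2 4 -4; 6 -6 4]) = -208
  + (6) · M_22   where M_22 = det([-3 6 6; 5 4 -4; -3 -6 4]) = -132
  + (-3) · M_24   where M_24 = det([-3 5 6; 5 -2 4; -3 6 -6]) = 270
det = (-1)·(5)·(-208) + (+1)·(6)·(-132) + (+1)·(-3)·(270) = -562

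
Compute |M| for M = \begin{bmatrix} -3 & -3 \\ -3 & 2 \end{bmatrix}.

-15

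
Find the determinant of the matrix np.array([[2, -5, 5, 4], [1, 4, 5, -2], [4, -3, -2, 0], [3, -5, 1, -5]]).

Expand along row 3 (it has 1 zero):
  + (4) · M_31   where M_31 = det([-5 5 4; 4 5 -2; -5 1 -5]) = 381
  − (-3) · M_32   where M_32 = det([2 5 4; 1 5 -2; 3 1 -5]) = -107
  + (-2) · M_33   where M_33 = det([2 -5 4; 1 4 -2; 3 -5 -5]) = -123
det = (+1)·(4)·(381) + (-1)·(-3)·(-107) + (+1)·(-2)·(-123) = 1449

1449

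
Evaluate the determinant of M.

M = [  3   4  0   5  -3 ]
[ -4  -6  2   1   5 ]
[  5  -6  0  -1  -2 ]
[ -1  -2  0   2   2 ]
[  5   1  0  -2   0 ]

Expand along column 3 (it has 4 zeros):
  − (2) · M_23   where M_23 = det([3 4 5 -3; 5 -6 -1 -2; -1 -2 2 2; 5 1 -2 0]) = -775
det = (-1)·(2)·(-775) = 1550

1550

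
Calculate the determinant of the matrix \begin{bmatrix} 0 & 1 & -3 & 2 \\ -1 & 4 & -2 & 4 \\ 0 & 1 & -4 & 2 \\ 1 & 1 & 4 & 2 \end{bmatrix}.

4

Expand along column 1 (it has 2 zeros):
  − (-1) · M_21   where M_21 = det([1 -3 2; 1 -4 2; 1 4 2]) = 0
  − (1) · M_41   where M_41 = det([1 -3 2; 4 -2 4; 1 -4 2]) = -4
det = (-1)·(-1)·(0) + (-1)·(1)·(-4) = 4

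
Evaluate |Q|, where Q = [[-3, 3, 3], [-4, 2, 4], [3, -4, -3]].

Expand along row 1:
  + (-3) · |2 4; -4 -3| = (-3)·(-6 − (-16)) = -30
  − 3 · |-4 4; 3 -3| = −3·(12 − 12) = 0
  + 3 · |-4 2; 3 -4| = 3·(16 − 6) = 30
Sum: (-30) + (0) + (30) = 0

|Q| = 0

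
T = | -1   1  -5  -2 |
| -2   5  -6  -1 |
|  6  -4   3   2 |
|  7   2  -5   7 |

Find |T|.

Expand along row 1:
  + (-1) · M_11   where M_11 = det([5 -6 -1; -4 3 2; 2 -5 7]) = -51
  − (1) · M_12   where M_12 = det([-2 -6 -1; 6 3 2; 7 -5 7]) = 157
  + (-5) · M_13   where M_13 = det([-2 5 -1; 6 -4 2; 7 2 7]) = -116
  − (-2) · M_14   where M_14 = det([-2 5 -6; 6 -4 3; 7 2 -5]) = -13
det = (+1)·(-1)·(-51) + (-1)·(1)·(157) + (+1)·(-5)·(-116) + (-1)·(-2)·(-13) = 448

The determinant is 448.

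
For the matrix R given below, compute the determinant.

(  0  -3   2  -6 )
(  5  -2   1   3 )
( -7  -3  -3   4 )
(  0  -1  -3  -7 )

Expand along column 1 (it has 2 zeros):
  − (5) · M_21   where M_21 = det([-3 2 -6; -3 -3 4; -1 -3 -7]) = -185
  + (-7) · M_31   where M_31 = det([-3 2 -6; -2 1 3; -1 -3 -7]) = -82
det = (-1)·(5)·(-185) + (+1)·(-7)·(-82) = 1499

1499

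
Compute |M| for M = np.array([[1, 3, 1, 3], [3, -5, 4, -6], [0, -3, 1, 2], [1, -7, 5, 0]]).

det(M) = 155

Expand along row 3 (it has 1 zero):
  − (-3) · M_32   where M_32 = det([1 1 3; 3 4 -6; 1 5 0]) = 57
  + (1) · M_33   where M_33 = det([1 3 3; 3 -5 -6; 1 -7 0]) = -108
  − (2) · M_34   where M_34 = det([1 3 1; 3 -5 4; 1 -7 5]) = -46
det = (-1)·(-3)·(57) + (+1)·(1)·(-108) + (-1)·(2)·(-46) = 155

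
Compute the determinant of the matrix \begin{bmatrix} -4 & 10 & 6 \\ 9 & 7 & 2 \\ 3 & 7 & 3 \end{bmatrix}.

14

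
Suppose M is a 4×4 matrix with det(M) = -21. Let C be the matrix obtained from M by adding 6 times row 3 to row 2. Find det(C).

Adding a multiple of one row to another leaves the determinant unchanged.
det(C) = (1)·(-21) = -21

The determinant is -21.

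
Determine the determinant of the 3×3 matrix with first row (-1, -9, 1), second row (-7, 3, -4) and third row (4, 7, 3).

-143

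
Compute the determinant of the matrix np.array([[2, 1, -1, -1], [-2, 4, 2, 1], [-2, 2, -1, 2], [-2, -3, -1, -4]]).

Expand along row 1:
  + (2) · M_11   where M_11 = det([4 2 1; 2 -1 2; -3 -1 -4]) = 23
  − (1) · M_12   where M_12 = det([-2 2 1; -2 -1 2; -2 -1 -4]) = -36
  + (-1) · M_13   where M_13 = det([-2 4 1; -2 2 2; -2 -3 -4]) = -34
  − (-1) · M_14   where M_14 = det([-2 4 2; -2 2 -1; -2 -3 -1]) = 30
det = (+1)·(2)·(23) + (-1)·(1)·(-36) + (+1)·(-1)·(-34) + (-1)·(-1)·(30) = 146

146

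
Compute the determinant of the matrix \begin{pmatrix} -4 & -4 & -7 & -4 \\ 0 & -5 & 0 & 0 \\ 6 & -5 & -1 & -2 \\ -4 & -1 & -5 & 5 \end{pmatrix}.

-1750

Expand along row 2 (it has 3 zeros):
  + (-5) · M_22   where M_22 = det([-4 -7 -4; 6 -1 -2; -4 -5 5]) = 350
det = (+1)·(-5)·(350) = -1750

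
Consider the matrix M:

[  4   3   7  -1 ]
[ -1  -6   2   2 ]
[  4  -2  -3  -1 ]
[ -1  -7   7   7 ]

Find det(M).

Expand along row 1:
  + (4) · M_11   where M_11 = det([-6 2 2; -2 -3 -1; -7 7 7]) = 56
  − (3) · M_12   where M_12 = det([-1 2 2; 4 -3 -1; -1 7 7]) = 10
  + (7) · M_13   where M_13 = det([-1 -6 2; 4 -2 -1; -1 -7 7]) = 123
  − (-1) · M_14   where M_14 = det([-1 -6 2; 4 -2 -3; -1 -7 7]) = 125
det = (+1)·(4)·(56) + (-1)·(3)·(10) + (+1)·(7)·(123) + (-1)·(-1)·(125) = 1180

|M| = 1180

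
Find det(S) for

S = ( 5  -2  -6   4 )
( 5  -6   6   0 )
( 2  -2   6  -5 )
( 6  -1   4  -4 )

Expand along row 2 (it has 1 zero):
  − (5) · M_21   where M_21 = det([-2 -6 4; -2 6 -5; -1 4 -4]) = 18
  + (-6) · M_22   where M_22 = det([5 -6 4; 2 6 -5; 6 4 -4]) = 0
  − (6) · M_23   where M_23 = det([5 -2 4; 2 -2 -5; 6 -1 -4]) = 99
det = (-1)·(5)·(18) + (+1)·(-6)·(0) + (-1)·(6)·(99) = -684

The determinant is -684.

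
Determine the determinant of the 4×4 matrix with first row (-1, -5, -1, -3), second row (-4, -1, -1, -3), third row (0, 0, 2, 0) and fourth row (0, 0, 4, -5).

The matrix is block upper-triangular with a 2×2 block and a 2×2 block on the diagonal, so its determinant equals the product of the determinants of the diagonal blocks.
det of the 2×2 block = -19
det of the 2×2 block = -10
det = (-19)·(-10) = 190

190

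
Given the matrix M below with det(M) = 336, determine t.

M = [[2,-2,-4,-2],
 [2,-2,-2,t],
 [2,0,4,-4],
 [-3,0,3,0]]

6

Expanding along the row containing t, det(M) is linear in t: det(M) = (36)·t + (120).
Set (36)·t + (120) = 336  ⇒  (36)·t = 216  ⇒  t = 6.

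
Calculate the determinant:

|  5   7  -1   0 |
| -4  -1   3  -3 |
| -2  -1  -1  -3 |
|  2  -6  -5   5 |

22

Expand along row 1 (it has 1 zero):
  + (5) · M_11   where M_11 = det([-1 3 -3; -1 -1 -3; -6 -5 5]) = 92
  − (7) · M_12   where M_12 = det([-4 3 -3; -2 -1 -3; 2 -5 5]) = 56
  + (-1) · M_13   where M_13 = det([-4 -1 -3; -2 -1 -3; 2 -6 5]) = 46
det = (+1)·(5)·(92) + (-1)·(7)·(56) + (+1)·(-1)·(46) = 22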